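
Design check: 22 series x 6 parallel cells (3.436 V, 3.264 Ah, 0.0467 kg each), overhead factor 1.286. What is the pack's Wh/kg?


Step 1: V_pack = 22 * 3.436 = 75.592 V
Step 2: C_pack = 6 * 3.264 = 19.584 Ah
Step 3: E_pack = V_pack * C_pack = 75.592 * 19.584 = 1480.4 Wh
Step 4: m_pack = 22 * 6 * 0.0467 * 1.286 = 7.9274 kg
Step 5: ED = E_pack / m_pack = 1480.4 / 7.9274 = 186.7 Wh/kg

186.7 Wh/kg


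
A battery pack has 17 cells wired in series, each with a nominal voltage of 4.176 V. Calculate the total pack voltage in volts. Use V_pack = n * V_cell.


Series voltages add: 17 * 4.176 V = 70.992 V

70.992 V


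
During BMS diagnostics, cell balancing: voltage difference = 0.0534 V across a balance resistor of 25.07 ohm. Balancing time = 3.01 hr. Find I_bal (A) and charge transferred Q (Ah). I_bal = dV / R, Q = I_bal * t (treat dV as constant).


I_bal = dV / R = 0.0534 / 25.07 = 0.00213 A
Q = I_bal * t = 0.00213 * 3.01 = 0.006411 Ah

I=0.00213 A, Q=0.006411 Ah


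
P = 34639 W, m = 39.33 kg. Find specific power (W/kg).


SP = P / m = 34639 / 39.33 = 880.7 W/kg

880.7 W/kg


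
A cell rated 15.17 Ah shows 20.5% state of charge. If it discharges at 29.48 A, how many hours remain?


Step 1: remaining = SOC/100 * C_total = 20.5/100 * 15.17 = 3.1099 Ah
Step 2: t = remaining / I = 3.1099 / 29.48 = 0.1055 hr

0.1055 hr


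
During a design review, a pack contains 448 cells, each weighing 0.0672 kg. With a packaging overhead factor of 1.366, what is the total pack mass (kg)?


m_pack = n * m_cell * overhead = 448 * 0.0672 * 1.366 = 41.12 kg

41.12 kg


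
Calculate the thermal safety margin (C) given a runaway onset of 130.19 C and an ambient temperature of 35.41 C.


Safety margin = 130.19 C - 35.41 C = 94.78 C

94.78 C


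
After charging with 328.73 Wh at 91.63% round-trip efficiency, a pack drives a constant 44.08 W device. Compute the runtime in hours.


Step 1: E_discharge = eta/100 * E_charge = 91.63/100 * 328.73 = 301.22 Wh
Step 2: t = E_discharge / P = 301.22 / 44.08 = 6.833 hr

6.833 hr


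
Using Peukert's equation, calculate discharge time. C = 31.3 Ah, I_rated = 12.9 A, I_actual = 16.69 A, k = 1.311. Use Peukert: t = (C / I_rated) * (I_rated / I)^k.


t_rated = C / I_rated = 31.3 / 12.9 = 2.4264 hr
(I_rated/I)^k = (0.77292)^1.311 = 0.71342
t = t_rated * (I_rated/I)^k = 2.4264 * 0.71342 = 1.731 hr

1.731 hr


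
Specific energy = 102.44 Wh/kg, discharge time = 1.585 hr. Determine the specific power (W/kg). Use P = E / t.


Specific power = 102.44 Wh/kg / 1.585 hr = 64.63 W/kg

64.63 W/kg


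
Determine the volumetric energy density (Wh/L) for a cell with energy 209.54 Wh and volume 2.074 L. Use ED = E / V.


ED = E / V = 209.54 / 2.074 = 101.0 Wh/L

101.0 Wh/L


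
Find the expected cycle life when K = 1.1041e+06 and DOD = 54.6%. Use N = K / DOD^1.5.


DOD^1.5 = 403.45
N = K / DOD^1.5 = 1.1041e+06 / 403.45 = 2737

2737 cycles


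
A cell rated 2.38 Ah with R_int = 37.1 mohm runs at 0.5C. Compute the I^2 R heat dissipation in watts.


Convert: R = 37.1 mohm = 0.0371 ohm
Step 1: I = C_rate * capacity = 0.5 * 2.38 = 1.19 A
Step 2: Q = I^2 * R = 1.19^2 * 0.0371 = 1.4161 * 0.0371 = 0.05254 W

0.05254 W


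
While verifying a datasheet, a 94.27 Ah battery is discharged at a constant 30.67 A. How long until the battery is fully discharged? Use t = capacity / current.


t = capacity / current = 94.27 / 30.67 = 3.074 hr

3.074 hr


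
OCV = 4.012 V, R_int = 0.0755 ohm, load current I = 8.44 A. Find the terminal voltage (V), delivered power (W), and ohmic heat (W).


Step 1: V_terminal = OCV - I*R = 4.012 - 8.44 * 0.0755 = 3.3748 V
Step 2: P_out = V_terminal * I = 3.3748 * 8.44 = 28.48 W
Step 3: Q = I^2 * R = 8.44^2 * 0.0755 = 5.378 W

V=3.3748 V, P=28.48 W, Q=5.378 W


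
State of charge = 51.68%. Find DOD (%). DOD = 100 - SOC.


Complement of SOC: DOD = 100% - 51.68% = 48.32%

48.32%


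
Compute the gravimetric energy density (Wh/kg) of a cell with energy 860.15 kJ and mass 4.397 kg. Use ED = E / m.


Convert: E = 860.15 kJ = 238.93 Wh
ED = E / m = 238.93 / 4.397 = 54.34 Wh/kg

54.34 Wh/kg


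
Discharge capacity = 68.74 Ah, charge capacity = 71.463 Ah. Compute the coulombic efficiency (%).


eta_c = Q_dis / Q_chg * 100 = 68.74 / 71.463 * 100 = 96.19%

96.19%


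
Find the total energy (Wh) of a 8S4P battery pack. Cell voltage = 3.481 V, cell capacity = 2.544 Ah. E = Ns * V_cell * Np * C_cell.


V_pack = 8 * 3.481 = 27.848 V
C_pack = 4 * 2.544 = 10.176 Ah
E = V_pack * C_pack = 27.848 * 10.176 = 283.4 Wh

283.4 Wh


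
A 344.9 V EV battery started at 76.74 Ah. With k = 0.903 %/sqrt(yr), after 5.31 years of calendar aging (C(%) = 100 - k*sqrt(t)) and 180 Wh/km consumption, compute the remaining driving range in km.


Step 1: capacity retention = 100 - 0.903 * sqrt(5.31) = 100 - 0.903 * 2.3043 = 97.919%
Step 2: C_now = 76.74 * 97.919/100 = 75.143 Ah
Step 3: E_pack = V * C_now = 344.9 * 75.143 = 25917 Wh
Step 4: range = E_pack / consumption = 25917 / 180 = 144.0 km

144.0 km


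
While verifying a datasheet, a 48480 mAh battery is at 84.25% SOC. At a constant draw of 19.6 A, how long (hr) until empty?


Convert: C_total = 48480 mAh = 48.48 Ah
Step 1: remaining = SOC/100 * C_total = 84.25/100 * 48.48 = 40.844 Ah
Step 2: t = remaining / I = 40.844 / 19.6 = 2.084 hr

2.084 hr


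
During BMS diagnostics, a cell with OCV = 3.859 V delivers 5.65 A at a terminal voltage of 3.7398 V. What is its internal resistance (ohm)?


R = (OCV - V) / I = (3.859 - 3.7398) / 5.65 = 0.02110 ohm

0.02110 ohm


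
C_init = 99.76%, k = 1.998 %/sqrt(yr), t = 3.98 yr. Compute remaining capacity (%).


Step 1: sqrt(3.98 yr) = 1.995
Step 2: drop = 1.998 * 1.995 = 3.986
Step 3: C_final = 99.76 - 3.986 = 95.77%

95.77%


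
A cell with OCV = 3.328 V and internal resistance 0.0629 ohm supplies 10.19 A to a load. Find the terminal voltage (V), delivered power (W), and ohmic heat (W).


Step 1: V_terminal = OCV - I*R = 3.328 - 10.19 * 0.0629 = 2.687 V
Step 2: P_out = V_terminal * I = 2.687 * 10.19 = 27.38 W
Step 3: Q = I^2 * R = 10.19^2 * 0.0629 = 6.531 W

V=2.687 V, P=27.38 W, Q=6.531 W


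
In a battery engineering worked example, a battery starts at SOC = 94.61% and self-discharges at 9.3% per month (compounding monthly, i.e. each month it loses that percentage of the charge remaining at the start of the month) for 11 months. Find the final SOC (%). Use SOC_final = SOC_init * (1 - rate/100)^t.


Monthly retention factor = 1 - 9.3/100 = 0.907
Over 11 months: factor^11 = 0.34173
SOC_final = 94.61 * 0.34173 = 32.33%

32.33%


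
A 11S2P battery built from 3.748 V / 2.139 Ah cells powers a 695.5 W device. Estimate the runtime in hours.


Step 1: E_pack = Ns * V_cell * Np * C_cell = 11 * 3.748 * 2 * 2.139 = 176.37 Wh
Step 2: t = E_pack / P = 176.37 / 695.5 = 0.2536 hr

0.2536 hr


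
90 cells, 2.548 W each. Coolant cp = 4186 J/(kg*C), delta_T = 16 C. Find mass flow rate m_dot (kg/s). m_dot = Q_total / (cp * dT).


Step 1: Total heat Q = 90 * 2.548 W = 229.32 W
Step 2: denom = cp * dT = 4186 * 16 = 66976
Step 3: m_dot = 229.32 / 66976 = 0.003424 kg/s

0.003424 kg/s


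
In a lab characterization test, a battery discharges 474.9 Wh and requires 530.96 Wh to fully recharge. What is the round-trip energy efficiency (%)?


Round-trip efficiency = 474.9/530.96 * 100% = 89.44%

89.44%


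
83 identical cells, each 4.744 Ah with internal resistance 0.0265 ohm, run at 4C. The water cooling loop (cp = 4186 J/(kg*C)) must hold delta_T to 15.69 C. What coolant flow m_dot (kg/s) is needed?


Step 1: I = 4 * 4.744 = 18.976 A
Step 2: Q_cell = I^2 * R = 18.976^2 * 0.0265 = 9.5423 W
Step 3: Q_total = 83 * 9.5423 = 792.01 W
Step 4: m_dot = Q_total / (cp * dT) = 792.01 / (4186 * 15.69) = 0.01206 kg/s

0.01206 kg/s


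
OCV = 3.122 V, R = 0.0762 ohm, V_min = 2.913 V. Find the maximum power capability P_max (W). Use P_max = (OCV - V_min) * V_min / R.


dV = OCV - V_min = 0.209 V (so I_max = dV / R)
P_max = dV * V_min / R = 0.209 * 2.913 / 0.0762 = 7.990 W

7.990 W


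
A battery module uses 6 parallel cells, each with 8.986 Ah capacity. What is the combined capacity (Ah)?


C_total = 6 * 8.986 = 53.916 Ah

53.916 Ah


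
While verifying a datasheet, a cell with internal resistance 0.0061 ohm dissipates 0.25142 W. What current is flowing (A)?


I = sqrt(Q / R) = sqrt(0.25142 / 0.0061) = sqrt(41.216) = 6.420 A

6.420 A


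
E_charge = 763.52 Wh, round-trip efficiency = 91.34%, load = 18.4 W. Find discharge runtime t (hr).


Step 1: E_discharge = eta/100 * E_charge = 91.34/100 * 763.52 = 697.4 Wh
Step 2: t = E_discharge / P = 697.4 / 18.4 = 37.90 hr

37.90 hr


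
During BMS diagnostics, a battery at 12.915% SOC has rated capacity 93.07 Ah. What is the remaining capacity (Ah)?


remaining = SOC / 100 * total = 12.915 / 100 * 93.07 = 12.02 Ah

12.02 Ah


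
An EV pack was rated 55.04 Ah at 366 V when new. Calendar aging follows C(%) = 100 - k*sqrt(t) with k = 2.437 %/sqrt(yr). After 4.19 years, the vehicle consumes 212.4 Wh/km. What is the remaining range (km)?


Step 1: capacity retention = 100 - 2.437 * sqrt(4.19) = 100 - 2.437 * 2.0469 = 95.012%
Step 2: C_now = 55.04 * 95.012/100 = 52.295 Ah
Step 3: E_pack = V * C_now = 366 * 52.295 = 19140 Wh
Step 4: range = E_pack / consumption = 19140 / 212.4 = 90.11 km

90.11 km


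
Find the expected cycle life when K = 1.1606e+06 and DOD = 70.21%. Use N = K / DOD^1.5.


Step 1: DOD^1.5 = 70.21^1.5 = 588.3
Step 2: N = 1.1606e+06 / 588.3 = 1973 cycles

1973 cycles


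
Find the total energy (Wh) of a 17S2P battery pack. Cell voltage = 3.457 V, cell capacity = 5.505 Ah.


V_pack = 17 * 3.457 = 58.769 V
C_pack = 2 * 5.505 = 11.01 Ah
E = V_pack * C_pack = 58.769 * 11.01 = 647.0 Wh

647.0 Wh


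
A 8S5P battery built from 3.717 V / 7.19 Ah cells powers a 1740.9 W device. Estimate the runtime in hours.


Step 1: E_pack = Ns * V_cell * Np * C_cell = 8 * 3.717 * 5 * 7.19 = 1069 Wh
Step 2: t = E_pack / P = 1069 / 1740.9 = 0.6141 hr

0.6141 hr


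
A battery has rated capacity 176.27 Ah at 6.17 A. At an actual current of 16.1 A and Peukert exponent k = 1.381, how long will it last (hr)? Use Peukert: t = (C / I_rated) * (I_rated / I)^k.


Step 1: t_rated = C / I_rated = 176.27 / 6.17 = 28.569 hr
Step 2: ratio = 6.17 / 16.1 = 0.38323
Step 3: ratio^k = 0.38323^1.381 = 0.26592
Step 4: t = t_rated * ratio^k = 28.569 * 0.26592 = 7.597 hr

7.597 hr


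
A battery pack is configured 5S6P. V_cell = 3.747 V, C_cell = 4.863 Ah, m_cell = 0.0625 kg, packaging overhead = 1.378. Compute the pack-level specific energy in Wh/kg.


Step 1: V_pack = 5 * 3.747 = 18.735 V
Step 2: C_pack = 6 * 4.863 = 29.178 Ah
Step 3: E_pack = V_pack * C_pack = 18.735 * 29.178 = 546.65 Wh
Step 4: m_pack = 5 * 6 * 0.0625 * 1.378 = 2.5838 kg
Step 5: ED = E_pack / m_pack = 546.65 / 2.5838 = 211.6 Wh/kg

211.6 Wh/kg


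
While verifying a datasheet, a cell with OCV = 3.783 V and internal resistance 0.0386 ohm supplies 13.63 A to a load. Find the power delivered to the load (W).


Step 1: V_terminal = OCV - I*R = 3.783 - 13.63 * 0.0386 = 3.2569 V
Step 2: P_out = V_terminal * I = 3.2569 * 13.63 = 44.39 W

44.39 W


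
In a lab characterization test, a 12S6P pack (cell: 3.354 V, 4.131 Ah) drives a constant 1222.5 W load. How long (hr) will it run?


Step 1: E_pack = Ns * V_cell * Np * C_cell = 12 * 3.354 * 6 * 4.131 = 997.59 Wh
Step 2: t = E_pack / P = 997.59 / 1222.5 = 0.8160 hr

0.8160 hr


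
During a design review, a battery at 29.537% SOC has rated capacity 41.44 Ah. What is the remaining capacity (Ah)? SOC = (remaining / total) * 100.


remaining = SOC / 100 * total = 29.537 / 100 * 41.44 = 12.24 Ah

12.24 Ah


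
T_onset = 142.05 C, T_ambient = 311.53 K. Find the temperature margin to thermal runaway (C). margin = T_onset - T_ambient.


Convert: T_ambient = 311.53 K = 38.38 C
margin = 142.05 - 38.38 = 103.67 C

103.67 C


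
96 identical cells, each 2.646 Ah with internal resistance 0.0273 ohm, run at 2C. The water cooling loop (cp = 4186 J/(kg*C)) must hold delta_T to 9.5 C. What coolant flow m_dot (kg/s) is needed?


Step 1: I = 2 * 2.646 = 5.292 A
Step 2: Q_cell = I^2 * R = 5.292^2 * 0.0273 = 0.76454 W
Step 3: Q_total = 96 * 0.76454 = 73.396 W
Step 4: m_dot = Q_total / (cp * dT) = 73.396 / (4186 * 9.5) = 0.001846 kg/s

0.001846 kg/s


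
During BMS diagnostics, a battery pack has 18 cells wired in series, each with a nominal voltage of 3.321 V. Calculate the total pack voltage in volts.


V_pack = n * V_cell = 18 * 3.321 = 59.778 V

59.778 V


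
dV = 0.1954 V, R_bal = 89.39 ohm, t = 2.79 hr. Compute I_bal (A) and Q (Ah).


I_bal = dV / R = 0.1954 / 89.39 = 0.0021859 A
Q = I_bal * t = 0.0021859 * 2.79 = 0.006099 Ah

I=0.0021859 A, Q=0.006099 Ah


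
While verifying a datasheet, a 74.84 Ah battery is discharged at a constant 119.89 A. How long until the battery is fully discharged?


Runtime = 74.84 Ah / 119.89 A = 0.6242 hr

0.6242 hr


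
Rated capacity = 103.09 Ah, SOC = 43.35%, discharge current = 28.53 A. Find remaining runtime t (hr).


Step 1: remaining = SOC/100 * C_total = 43.35/100 * 103.09 = 44.69 Ah
Step 2: t = remaining / I = 44.69 / 28.53 = 1.566 hr

1.566 hr


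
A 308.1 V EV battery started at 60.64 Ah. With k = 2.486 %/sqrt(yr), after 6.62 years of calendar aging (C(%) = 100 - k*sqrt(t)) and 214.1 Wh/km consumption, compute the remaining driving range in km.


Step 1: capacity retention = 100 - 2.486 * sqrt(6.62) = 100 - 2.486 * 2.5729 = 93.604%
Step 2: C_now = 60.64 * 93.604/100 = 56.761 Ah
Step 3: E_pack = V * C_now = 308.1 * 56.761 = 17488 Wh
Step 4: range = E_pack / consumption = 17488 / 214.1 = 81.68 km

81.68 km


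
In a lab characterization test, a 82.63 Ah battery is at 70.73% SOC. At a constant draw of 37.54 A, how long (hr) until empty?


Step 1: remaining = SOC/100 * C_total = 70.73/100 * 82.63 = 58.444 Ah
Step 2: t = remaining / I = 58.444 / 37.54 = 1.557 hr

1.557 hr


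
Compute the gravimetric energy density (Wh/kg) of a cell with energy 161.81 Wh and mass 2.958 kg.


ED = E / m = 161.81 / 2.958 = 54.70 Wh/kg

54.70 Wh/kg


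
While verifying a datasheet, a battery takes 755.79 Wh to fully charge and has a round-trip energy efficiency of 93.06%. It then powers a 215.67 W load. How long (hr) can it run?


Step 1: E_discharge = eta/100 * E_charge = 93.06/100 * 755.79 = 703.34 Wh
Step 2: t = E_discharge / P = 703.34 / 215.67 = 3.261 hr

3.261 hr


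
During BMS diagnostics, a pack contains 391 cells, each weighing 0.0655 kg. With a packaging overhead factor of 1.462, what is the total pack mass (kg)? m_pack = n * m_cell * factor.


m_pack = n * m_cell * overhead = 391 * 0.0655 * 1.462 = 37.44 kg

37.44 kg


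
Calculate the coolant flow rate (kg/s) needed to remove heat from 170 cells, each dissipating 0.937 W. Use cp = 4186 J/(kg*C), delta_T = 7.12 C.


Step 1: Total heat Q = 170 * 0.937 W = 159.29 W
Step 2: denom = cp * dT = 4186 * 7.12 = 29804
Step 3: m_dot = 159.29 / 29804 = 0.005345 kg/s

0.005345 kg/s


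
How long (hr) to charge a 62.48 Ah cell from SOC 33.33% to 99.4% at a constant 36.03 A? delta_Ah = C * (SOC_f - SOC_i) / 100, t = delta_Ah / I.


Step 1: dSOC = 99.4% - 33.33% = 66.07%
Step 2: delta_Ah = 62.48 * 66.07 / 100 = 41.281 Ah
Step 3: t = 41.281 / 36.03 = 1.146 hr

1.146 hr


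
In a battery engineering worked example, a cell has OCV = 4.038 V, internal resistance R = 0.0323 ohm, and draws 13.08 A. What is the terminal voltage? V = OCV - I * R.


IR drop = 13.08 * 0.0323 = 0.42248 V
V = 4.038 - 0.42248 = 3.616 V

3.616 V


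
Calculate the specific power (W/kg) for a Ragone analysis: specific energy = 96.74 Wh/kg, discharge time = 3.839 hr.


P_specific = E / t = 96.74 / 3.839 = 25.20 W/kg

25.20 W/kg


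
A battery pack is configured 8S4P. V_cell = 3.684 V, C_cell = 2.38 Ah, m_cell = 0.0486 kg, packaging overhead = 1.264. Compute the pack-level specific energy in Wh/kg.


Step 1: V_pack = 8 * 3.684 = 29.472 V
Step 2: C_pack = 4 * 2.38 = 9.52 Ah
Step 3: E_pack = V_pack * C_pack = 29.472 * 9.52 = 280.57 Wh
Step 4: m_pack = 8 * 4 * 0.0486 * 1.264 = 1.9658 kg
Step 5: ED = E_pack / m_pack = 280.57 / 1.9658 = 142.7 Wh/kg

142.7 Wh/kg


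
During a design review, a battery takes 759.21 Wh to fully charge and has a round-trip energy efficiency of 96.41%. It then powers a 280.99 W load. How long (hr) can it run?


Step 1: E_discharge = eta/100 * E_charge = 96.41/100 * 759.21 = 731.95 Wh
Step 2: t = E_discharge / P = 731.95 / 280.99 = 2.605 hr

2.605 hr


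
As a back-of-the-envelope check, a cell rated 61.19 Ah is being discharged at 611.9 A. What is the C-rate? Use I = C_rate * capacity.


C_rate = I / capacity = 611.9 / 61.19 = 10C

10C


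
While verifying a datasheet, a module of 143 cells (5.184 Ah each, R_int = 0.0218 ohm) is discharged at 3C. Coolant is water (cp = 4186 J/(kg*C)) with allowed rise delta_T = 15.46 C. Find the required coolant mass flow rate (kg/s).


Step 1: I = 3 * 5.184 = 15.552 A
Step 2: Q_cell = I^2 * R = 15.552^2 * 0.0218 = 5.2727 W
Step 3: Q_total = 143 * 5.2727 = 754 W
Step 4: m_dot = Q_total / (cp * dT) = 754 / (4186 * 15.46) = 0.01165 kg/s

0.01165 kg/s


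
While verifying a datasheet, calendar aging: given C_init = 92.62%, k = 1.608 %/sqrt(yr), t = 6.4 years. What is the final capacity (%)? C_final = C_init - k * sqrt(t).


Step 1: sqrt(6.4 yr) = 2.5298
Step 2: drop = 1.608 * 2.5298 = 4.0679
Step 3: C_final = 92.62 - 4.0679 = 88.55%

88.55%


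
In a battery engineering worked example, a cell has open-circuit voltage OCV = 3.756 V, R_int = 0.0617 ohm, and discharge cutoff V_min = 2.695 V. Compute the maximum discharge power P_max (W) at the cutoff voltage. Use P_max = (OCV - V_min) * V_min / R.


dV = OCV - V_min = 1.061 V (so I_max = dV / R)
P_max = dV * V_min / R = 1.061 * 2.695 / 0.0617 = 46.34 W

46.34 W


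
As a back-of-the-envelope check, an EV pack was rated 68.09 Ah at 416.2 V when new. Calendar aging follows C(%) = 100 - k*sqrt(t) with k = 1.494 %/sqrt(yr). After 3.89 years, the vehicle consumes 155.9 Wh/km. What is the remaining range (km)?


Step 1: capacity retention = 100 - 1.494 * sqrt(3.89) = 100 - 1.494 * 1.9723 = 97.053%
Step 2: C_now = 68.09 * 97.053/100 = 66.083 Ah
Step 3: E_pack = V * C_now = 416.2 * 66.083 = 27504 Wh
Step 4: range = E_pack / consumption = 27504 / 155.9 = 176.4 km

176.4 km


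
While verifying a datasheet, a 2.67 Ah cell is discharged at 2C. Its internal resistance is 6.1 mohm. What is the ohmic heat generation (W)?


Convert: R = 6.1 mohm = 0.0061 ohm
Step 1: I = C_rate * capacity = 2 * 2.67 = 5.34 A
Step 2: Q = I^2 * R = 5.34^2 * 0.0061 = 28.516 * 0.0061 = 0.1739 W

0.1739 W


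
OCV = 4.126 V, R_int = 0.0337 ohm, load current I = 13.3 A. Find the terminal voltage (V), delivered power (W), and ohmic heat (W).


Step 1: V_terminal = OCV - I*R = 4.126 - 13.3 * 0.0337 = 3.6778 V
Step 2: P_out = V_terminal * I = 3.6778 * 13.3 = 48.91 W
Step 3: Q = I^2 * R = 13.3^2 * 0.0337 = 5.961 W

V=3.6778 V, P=48.91 W, Q=5.961 W


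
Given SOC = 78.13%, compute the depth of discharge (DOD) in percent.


DOD = 100 - SOC = 100 - 78.13 = 21.87%

21.87%


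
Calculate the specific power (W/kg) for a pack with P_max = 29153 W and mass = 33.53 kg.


SP = P / m = 29153 / 33.53 = 869.5 W/kg

869.5 W/kg


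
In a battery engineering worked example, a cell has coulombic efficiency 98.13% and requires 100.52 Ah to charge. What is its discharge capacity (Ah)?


Q_dis = eta/100 * Q_chg = 98.13/100 * 100.52 = 98.64 Ah

98.64 Ah


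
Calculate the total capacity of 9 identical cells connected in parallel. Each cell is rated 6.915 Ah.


Parallel capacities add: 9 * 6.915 Ah = 62.235 Ah

62.235 Ah


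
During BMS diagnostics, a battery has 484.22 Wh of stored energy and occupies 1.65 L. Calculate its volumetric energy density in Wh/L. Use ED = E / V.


ED = E / V = 484.22 / 1.65 = 293.5 Wh/L

293.5 Wh/L


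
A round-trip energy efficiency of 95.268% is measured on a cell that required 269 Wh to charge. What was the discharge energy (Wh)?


E_dis = eta/100 * E_chg = 95.268/100 * 269 = 256.3 Wh

256.3 Wh


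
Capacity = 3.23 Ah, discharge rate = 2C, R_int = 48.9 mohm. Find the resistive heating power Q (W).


Convert: R = 48.9 mohm = 0.0489 ohm
Step 1: I = C_rate * capacity = 2 * 3.23 = 6.46 A
Step 2: Q = I^2 * R = 6.46^2 * 0.0489 = 41.732 * 0.0489 = 2.041 W

2.041 W


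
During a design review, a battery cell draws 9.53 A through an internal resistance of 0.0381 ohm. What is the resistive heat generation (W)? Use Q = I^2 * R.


I^2 = 90.821
Q = 90.821 * 0.0381 = 3.460 W

3.460 W


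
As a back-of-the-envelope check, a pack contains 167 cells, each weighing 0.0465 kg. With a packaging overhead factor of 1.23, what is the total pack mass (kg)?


m_pack = n * m_cell * overhead = 167 * 0.0465 * 1.23 = 9.552 kg

9.552 kg


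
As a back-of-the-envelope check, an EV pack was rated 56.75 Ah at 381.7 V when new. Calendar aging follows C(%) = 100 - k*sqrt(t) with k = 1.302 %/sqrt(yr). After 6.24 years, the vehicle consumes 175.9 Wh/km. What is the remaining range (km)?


Step 1: capacity retention = 100 - 1.302 * sqrt(6.24) = 100 - 1.302 * 2.498 = 96.748%
Step 2: C_now = 56.75 * 96.748/100 = 54.904 Ah
Step 3: E_pack = V * C_now = 381.7 * 54.904 = 20957 Wh
Step 4: range = E_pack / consumption = 20957 / 175.9 = 119.1 km

119.1 km


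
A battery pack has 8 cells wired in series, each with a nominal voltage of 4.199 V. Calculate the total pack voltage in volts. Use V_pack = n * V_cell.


Series voltages add: 8 * 4.199 V = 33.592 V

33.592 V


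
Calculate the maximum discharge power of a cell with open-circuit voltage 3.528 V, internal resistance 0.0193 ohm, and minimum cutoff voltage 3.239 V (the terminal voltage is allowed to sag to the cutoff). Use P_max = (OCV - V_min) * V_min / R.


dV = OCV - V_min = 0.289 V (so I_max = dV / R)
P_max = dV * V_min / R = 0.289 * 3.239 / 0.0193 = 48.50 W

48.50 W


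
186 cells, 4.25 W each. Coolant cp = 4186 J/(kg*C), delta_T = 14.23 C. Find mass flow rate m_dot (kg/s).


Step 1: Total heat Q = 186 * 4.25 W = 790.5 W
Step 2: denom = cp * dT = 4186 * 14.23 = 59567
Step 3: m_dot = 790.5 / 59567 = 0.01327 kg/s

0.01327 kg/s


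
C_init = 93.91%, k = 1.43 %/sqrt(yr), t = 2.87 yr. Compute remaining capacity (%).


Step 1: sqrt(2.87 yr) = 1.6941
Step 2: drop = 1.43 * 1.6941 = 2.4226
Step 3: C_final = 93.91 - 2.4226 = 91.49%

91.49%


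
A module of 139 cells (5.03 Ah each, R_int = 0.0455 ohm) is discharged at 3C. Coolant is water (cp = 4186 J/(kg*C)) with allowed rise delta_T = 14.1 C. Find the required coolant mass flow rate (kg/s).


Step 1: I = 3 * 5.03 = 15.09 A
Step 2: Q_cell = I^2 * R = 15.09^2 * 0.0455 = 10.361 W
Step 3: Q_total = 139 * 10.361 = 1440.2 W
Step 4: m_dot = Q_total / (cp * dT) = 1440.2 / (4186 * 14.1) = 0.02440 kg/s

0.02440 kg/s


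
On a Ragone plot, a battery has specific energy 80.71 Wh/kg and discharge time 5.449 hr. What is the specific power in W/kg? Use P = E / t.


Specific power = 80.71 Wh/kg / 5.449 hr = 14.81 W/kg

14.81 W/kg


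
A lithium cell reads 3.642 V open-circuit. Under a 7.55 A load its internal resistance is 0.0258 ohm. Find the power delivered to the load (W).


Step 1: V_terminal = OCV - I*R = 3.642 - 7.55 * 0.0258 = 3.4472 V
Step 2: P_out = V_terminal * I = 3.4472 * 7.55 = 26.03 W

26.03 W


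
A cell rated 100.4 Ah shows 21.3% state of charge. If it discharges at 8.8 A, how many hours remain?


Step 1: remaining = SOC/100 * C_total = 21.3/100 * 100.4 = 21.385 Ah
Step 2: t = remaining / I = 21.385 / 8.8 = 2.430 hr

2.430 hr


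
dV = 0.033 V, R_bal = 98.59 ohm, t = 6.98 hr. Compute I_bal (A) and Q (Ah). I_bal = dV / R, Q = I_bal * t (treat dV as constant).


First, Ohm's law: I_bal = 0.033 V / 98.59 ohm = 3.3472e-04 A
Then Q = I * t = 3.3472e-04 A * 6.98 hr = 0.002336 Ah

I=3.3472e-04 A, Q=0.002336 Ah


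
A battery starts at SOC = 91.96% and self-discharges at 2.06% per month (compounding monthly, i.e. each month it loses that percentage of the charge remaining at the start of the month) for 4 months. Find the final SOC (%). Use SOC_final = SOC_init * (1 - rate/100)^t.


Monthly retention factor = 1 - 2.06/100 = 0.9794
Over 4 months: factor^4 = 0.92011
SOC_final = 91.96 * 0.92011 = 84.61%

84.61%


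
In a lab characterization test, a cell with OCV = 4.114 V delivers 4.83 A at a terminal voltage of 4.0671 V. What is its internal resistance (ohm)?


R = (OCV - V) / I = (4.114 - 4.0671) / 4.83 = 0.009710 ohm

0.009710 ohm


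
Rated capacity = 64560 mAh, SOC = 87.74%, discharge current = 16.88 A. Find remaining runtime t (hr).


Convert: C_total = 64560 mAh = 64.56 Ah
Step 1: remaining = SOC/100 * C_total = 87.74/100 * 64.56 = 56.645 Ah
Step 2: t = remaining / I = 56.645 / 16.88 = 3.356 hr

3.356 hr


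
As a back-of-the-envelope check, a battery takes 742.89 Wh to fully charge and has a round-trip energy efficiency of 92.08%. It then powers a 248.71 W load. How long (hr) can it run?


Step 1: E_discharge = eta/100 * E_charge = 92.08/100 * 742.89 = 684.05 Wh
Step 2: t = E_discharge / P = 684.05 / 248.71 = 2.750 hr

2.750 hr


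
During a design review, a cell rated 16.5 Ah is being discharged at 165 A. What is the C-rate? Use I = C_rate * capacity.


C_rate = I / capacity = 165 / 16.5 = 10C

10C


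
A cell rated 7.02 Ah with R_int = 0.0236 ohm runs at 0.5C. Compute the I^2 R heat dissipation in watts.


Step 1: I = C_rate * capacity = 0.5 * 7.02 = 3.51 A
Step 2: Q = I^2 * R = 3.51^2 * 0.0236 = 12.32 * 0.0236 = 0.2908 W

0.2908 W


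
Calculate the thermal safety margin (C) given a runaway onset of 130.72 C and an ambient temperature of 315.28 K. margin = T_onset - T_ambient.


Convert: T_ambient = 315.28 K = 42.13 C
margin = 130.72 - 42.13 = 88.59 C

88.59 C


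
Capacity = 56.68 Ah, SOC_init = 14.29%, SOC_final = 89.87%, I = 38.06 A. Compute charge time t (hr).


Step 1: dSOC = 89.87% - 14.29% = 75.58%
Step 2: delta_Ah = 56.68 * 75.58 / 100 = 42.839 Ah
Step 3: t = 42.839 / 38.06 = 1.126 hr

1.126 hr


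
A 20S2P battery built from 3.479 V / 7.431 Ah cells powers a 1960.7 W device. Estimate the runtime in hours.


Step 1: E_pack = Ns * V_cell * Np * C_cell = 20 * 3.479 * 2 * 7.431 = 1034.1 Wh
Step 2: t = E_pack / P = 1034.1 / 1960.7 = 0.5274 hr

0.5274 hr


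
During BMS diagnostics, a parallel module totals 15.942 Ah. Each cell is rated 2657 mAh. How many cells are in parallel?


Convert: C_cell = 2657 mAh = 2.657 Ah
n = C_total / C_cell = 15.942 / 2.657 = 6

6


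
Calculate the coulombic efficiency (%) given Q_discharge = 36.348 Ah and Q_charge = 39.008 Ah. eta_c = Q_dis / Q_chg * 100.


Coulombic efficiency = 36.348/39.008 * 100% = 93.18%

93.18%


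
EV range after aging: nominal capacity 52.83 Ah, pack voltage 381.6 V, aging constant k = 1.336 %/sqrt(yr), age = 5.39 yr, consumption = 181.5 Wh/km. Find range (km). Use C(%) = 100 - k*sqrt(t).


Step 1: capacity retention = 100 - 1.336 * sqrt(5.39) = 100 - 1.336 * 2.3216 = 96.898%
Step 2: C_now = 52.83 * 96.898/100 = 51.191 Ah
Step 3: E_pack = V * C_now = 381.6 * 51.191 = 19534 Wh
Step 4: range = E_pack / consumption = 19534 / 181.5 = 107.6 km

107.6 km


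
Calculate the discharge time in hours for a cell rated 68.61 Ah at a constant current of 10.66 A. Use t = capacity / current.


t = capacity / current = 68.61 / 10.66 = 6.436 hr

6.436 hr


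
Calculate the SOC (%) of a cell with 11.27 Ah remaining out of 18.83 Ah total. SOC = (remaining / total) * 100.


SOC% = 11.27 / 18.83 * 100 = 59.85%

59.85%


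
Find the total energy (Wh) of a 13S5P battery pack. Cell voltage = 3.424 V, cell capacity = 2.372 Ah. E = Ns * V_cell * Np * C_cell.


E = Ns * Vcell * Np * Ccell = 13 * 3.424 * 5 * 2.372 = 527.9 Wh

527.9 Wh


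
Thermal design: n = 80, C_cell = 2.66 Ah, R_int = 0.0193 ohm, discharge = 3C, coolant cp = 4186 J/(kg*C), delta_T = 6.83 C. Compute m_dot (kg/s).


Step 1: I = 3 * 2.66 = 7.98 A
Step 2: Q_cell = I^2 * R = 7.98^2 * 0.0193 = 1.229 W
Step 3: Q_total = 80 * 1.229 = 98.32 W
Step 4: m_dot = Q_total / (cp * dT) = 98.32 / (4186 * 6.83) = 0.003439 kg/s

0.003439 kg/s


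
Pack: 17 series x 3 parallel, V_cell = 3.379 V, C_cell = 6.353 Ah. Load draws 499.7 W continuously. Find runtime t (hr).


Step 1: E_pack = Ns * V_cell * Np * C_cell = 17 * 3.379 * 3 * 6.353 = 1094.8 Wh
Step 2: t = E_pack / P = 1094.8 / 499.7 = 2.191 hr

2.191 hr


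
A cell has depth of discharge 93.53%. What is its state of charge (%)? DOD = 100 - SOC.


SOC = 100 - DOD = 100 - 93.53 = 6.47%

6.47%


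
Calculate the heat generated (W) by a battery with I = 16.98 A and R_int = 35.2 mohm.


Convert: R = 35.2 mohm = 0.0352 ohm
I^2 = 288.32
Q = 288.32 * 0.0352 = 10.15 W

10.15 W


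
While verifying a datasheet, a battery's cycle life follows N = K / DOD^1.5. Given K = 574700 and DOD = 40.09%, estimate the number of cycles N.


DOD^1.5 = 253.84
N = K / DOD^1.5 = 574700 / 253.84 = 2264

2264 cycles


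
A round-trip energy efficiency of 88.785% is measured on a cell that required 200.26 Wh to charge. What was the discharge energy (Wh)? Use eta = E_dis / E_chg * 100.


E_dis = eta/100 * E_chg = 88.785/100 * 200.26 = 177.8 Wh

177.8 Wh


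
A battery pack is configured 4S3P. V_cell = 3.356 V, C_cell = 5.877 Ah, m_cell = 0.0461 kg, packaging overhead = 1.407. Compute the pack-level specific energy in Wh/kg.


Step 1: V_pack = 4 * 3.356 = 13.424 V
Step 2: C_pack = 3 * 5.877 = 17.631 Ah
Step 3: E_pack = V_pack * C_pack = 13.424 * 17.631 = 236.68 Wh
Step 4: m_pack = 4 * 3 * 0.0461 * 1.407 = 0.77835 kg
Step 5: ED = E_pack / m_pack = 236.68 / 0.77835 = 304.1 Wh/kg

304.1 Wh/kg


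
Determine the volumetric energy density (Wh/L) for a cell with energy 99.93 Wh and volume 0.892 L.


ED = E / V = 99.93 / 0.892 = 112.0 Wh/L

112.0 Wh/L


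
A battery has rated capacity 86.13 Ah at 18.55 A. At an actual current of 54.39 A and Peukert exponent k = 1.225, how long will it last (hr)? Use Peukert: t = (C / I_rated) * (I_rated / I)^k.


t_rated = C / I_rated = 86.13 / 18.55 = 4.6431 hr
(I_rated/I)^k = (0.34106)^1.225 = 0.26774
t = t_rated * (I_rated/I)^k = 4.6431 * 0.26774 = 1.243 hr

1.243 hr


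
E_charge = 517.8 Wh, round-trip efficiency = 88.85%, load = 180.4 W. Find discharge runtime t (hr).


Step 1: E_discharge = eta/100 * E_charge = 88.85/100 * 517.8 = 460.07 Wh
Step 2: t = E_discharge / P = 460.07 / 180.4 = 2.550 hr

2.550 hr


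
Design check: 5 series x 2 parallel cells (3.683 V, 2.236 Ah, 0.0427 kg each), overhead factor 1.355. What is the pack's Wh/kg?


Step 1: V_pack = 5 * 3.683 = 18.415 V
Step 2: C_pack = 2 * 2.236 = 4.472 Ah
Step 3: E_pack = V_pack * C_pack = 18.415 * 4.472 = 82.352 Wh
Step 4: m_pack = 5 * 2 * 0.0427 * 1.355 = 0.57859 kg
Step 5: ED = E_pack / m_pack = 82.352 / 0.57859 = 142.3 Wh/kg

142.3 Wh/kg


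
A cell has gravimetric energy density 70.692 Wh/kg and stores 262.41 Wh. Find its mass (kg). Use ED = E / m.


m = E / ED = 262.41 / 70.692 = 3.712 kg

3.712 kg


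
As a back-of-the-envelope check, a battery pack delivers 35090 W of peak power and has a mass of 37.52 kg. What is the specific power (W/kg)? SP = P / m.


Specific power = 35090 W / 37.52 kg = 935.2 W/kg

935.2 W/kg


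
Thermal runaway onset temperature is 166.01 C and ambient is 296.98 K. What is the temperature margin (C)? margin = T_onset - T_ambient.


Convert: T_ambient = 296.98 K = 23.83 C
margin = 166.01 - 23.83 = 142.18 C

142.18 C


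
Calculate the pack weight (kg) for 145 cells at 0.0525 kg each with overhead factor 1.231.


m_pack = n * m_cell * overhead = 145 * 0.0525 * 1.231 = 9.371 kg

9.371 kg


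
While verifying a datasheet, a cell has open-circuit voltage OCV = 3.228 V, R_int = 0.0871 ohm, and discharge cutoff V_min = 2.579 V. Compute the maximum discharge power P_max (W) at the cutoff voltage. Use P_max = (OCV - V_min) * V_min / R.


P_max = (OCV - V_min) * V_min / R = (3.228 - 2.579) * 2.579 / 0.0871 = 0.649 * 2.579 / 0.0871 = 19.22 W

19.22 W


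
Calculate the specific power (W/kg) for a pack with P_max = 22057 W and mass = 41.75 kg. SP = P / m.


SP = P / m = 22057 / 41.75 = 528.3 W/kg

528.3 W/kg


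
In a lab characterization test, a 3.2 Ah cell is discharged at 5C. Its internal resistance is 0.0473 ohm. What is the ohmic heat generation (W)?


Step 1: I = C_rate * capacity = 5 * 3.2 = 16 A
Step 2: Q = I^2 * R = 16^2 * 0.0473 = 256 * 0.0473 = 12.11 W

12.11 W


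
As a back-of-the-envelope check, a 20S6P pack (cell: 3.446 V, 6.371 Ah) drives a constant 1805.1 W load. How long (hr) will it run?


Step 1: E_pack = Ns * V_cell * Np * C_cell = 20 * 3.446 * 6 * 6.371 = 2634.5 Wh
Step 2: t = E_pack / P = 2634.5 / 1805.1 = 1.459 hr

1.459 hr


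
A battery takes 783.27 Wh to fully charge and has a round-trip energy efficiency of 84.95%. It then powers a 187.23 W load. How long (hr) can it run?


Step 1: E_discharge = eta/100 * E_charge = 84.95/100 * 783.27 = 665.39 Wh
Step 2: t = E_discharge / P = 665.39 / 187.23 = 3.554 hr

3.554 hr


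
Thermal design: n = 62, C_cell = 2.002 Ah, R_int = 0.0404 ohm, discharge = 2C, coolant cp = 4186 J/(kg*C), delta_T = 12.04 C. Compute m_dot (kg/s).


Step 1: I = 2 * 2.002 = 4.004 A
Step 2: Q_cell = I^2 * R = 4.004^2 * 0.0404 = 0.64769 W
Step 3: Q_total = 62 * 0.64769 = 40.157 W
Step 4: m_dot = Q_total / (cp * dT) = 40.157 / (4186 * 12.04) = 7.968e-04 kg/s

7.968e-04 kg/s


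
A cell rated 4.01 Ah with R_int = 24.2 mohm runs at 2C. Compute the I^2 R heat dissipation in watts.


Convert: R = 24.2 mohm = 0.0242 ohm
Step 1: I = C_rate * capacity = 2 * 4.01 = 8.02 A
Step 2: Q = I^2 * R = 8.02^2 * 0.0242 = 64.32 * 0.0242 = 1.557 W

1.557 W


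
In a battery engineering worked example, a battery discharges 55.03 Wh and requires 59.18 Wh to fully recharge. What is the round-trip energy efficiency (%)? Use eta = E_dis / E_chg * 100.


Round-trip efficiency = 55.03/59.18 * 100% = 92.99%

92.99%


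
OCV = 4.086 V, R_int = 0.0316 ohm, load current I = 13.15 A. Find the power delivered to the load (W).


Step 1: V_terminal = OCV - I*R = 4.086 - 13.15 * 0.0316 = 3.6705 V
Step 2: P_out = V_terminal * I = 3.6705 * 13.15 = 48.27 W

48.27 W


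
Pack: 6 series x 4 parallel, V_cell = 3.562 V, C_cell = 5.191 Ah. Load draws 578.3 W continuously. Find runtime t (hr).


Step 1: E_pack = Ns * V_cell * Np * C_cell = 6 * 3.562 * 4 * 5.191 = 443.77 Wh
Step 2: t = E_pack / P = 443.77 / 578.3 = 0.7674 hr

0.7674 hr


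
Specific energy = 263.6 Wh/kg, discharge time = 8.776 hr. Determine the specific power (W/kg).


Specific power = 263.6 Wh/kg / 8.776 hr = 30.04 W/kg

30.04 W/kg


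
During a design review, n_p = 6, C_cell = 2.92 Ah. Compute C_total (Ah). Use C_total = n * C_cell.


Parallel capacities add: 6 * 2.92 Ah = 17.52 Ah

17.52 Ah


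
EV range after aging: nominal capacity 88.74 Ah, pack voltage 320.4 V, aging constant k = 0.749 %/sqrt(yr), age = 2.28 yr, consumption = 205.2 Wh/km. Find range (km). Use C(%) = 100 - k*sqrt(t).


Step 1: capacity retention = 100 - 0.749 * sqrt(2.28) = 100 - 0.749 * 1.51 = 98.869%
Step 2: C_now = 88.74 * 98.869/100 = 87.736 Ah
Step 3: E_pack = V * C_now = 320.4 * 87.736 = 28111 Wh
Step 4: range = E_pack / consumption = 28111 / 205.2 = 137.0 km

137.0 km


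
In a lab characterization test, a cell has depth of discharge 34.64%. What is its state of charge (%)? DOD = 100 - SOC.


SOC = 100 - DOD = 100 - 34.64 = 65.36%

65.36%


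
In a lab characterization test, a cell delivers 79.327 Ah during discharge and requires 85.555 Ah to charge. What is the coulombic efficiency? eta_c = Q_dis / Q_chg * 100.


Coulombic efficiency = 79.327/85.555 * 100% = 92.72%

92.72%


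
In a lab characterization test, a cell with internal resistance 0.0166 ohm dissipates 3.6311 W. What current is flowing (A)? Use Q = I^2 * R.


I = sqrt(Q / R) = sqrt(3.6311 / 0.0166) = sqrt(218.74) = 14.79 A

14.79 A


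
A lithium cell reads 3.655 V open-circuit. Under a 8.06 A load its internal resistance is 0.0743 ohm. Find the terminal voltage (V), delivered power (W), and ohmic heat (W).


Step 1: V_terminal = OCV - I*R = 3.655 - 8.06 * 0.0743 = 3.0561 V
Step 2: P_out = V_terminal * I = 3.0561 * 8.06 = 24.63 W
Step 3: Q = I^2 * R = 8.06^2 * 0.0743 = 4.827 W

V=3.0561 V, P=24.63 W, Q=4.827 W


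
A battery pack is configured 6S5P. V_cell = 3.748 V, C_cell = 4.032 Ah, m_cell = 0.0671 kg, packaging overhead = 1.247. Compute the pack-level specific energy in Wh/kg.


Step 1: V_pack = 6 * 3.748 = 22.488 V
Step 2: C_pack = 5 * 4.032 = 20.16 Ah
Step 3: E_pack = V_pack * C_pack = 22.488 * 20.16 = 453.36 Wh
Step 4: m_pack = 6 * 5 * 0.0671 * 1.247 = 2.5102 kg
Step 5: ED = E_pack / m_pack = 453.36 / 2.5102 = 180.6 Wh/kg

180.6 Wh/kg


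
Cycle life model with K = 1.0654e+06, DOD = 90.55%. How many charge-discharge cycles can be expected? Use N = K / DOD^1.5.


DOD^1.5 = 861.65
N = K / DOD^1.5 = 1.0654e+06 / 861.65 = 1236

1236 cycles


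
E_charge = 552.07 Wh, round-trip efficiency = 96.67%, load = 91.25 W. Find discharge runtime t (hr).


Step 1: E_discharge = eta/100 * E_charge = 96.67/100 * 552.07 = 533.69 Wh
Step 2: t = E_discharge / P = 533.69 / 91.25 = 5.849 hr

5.849 hr


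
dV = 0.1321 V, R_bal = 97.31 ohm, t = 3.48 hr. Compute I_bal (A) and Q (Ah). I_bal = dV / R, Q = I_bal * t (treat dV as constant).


I_bal = dV / R = 0.1321 / 97.31 = 0.0013575 A
Q = I_bal * t = 0.0013575 * 3.48 = 0.004724 Ah

I=0.0013575 A, Q=0.004724 Ah


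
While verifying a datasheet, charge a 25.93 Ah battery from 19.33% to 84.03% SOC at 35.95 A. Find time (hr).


delta_Ah = 25.93 * (84.03 - 19.33) / 100 = 16.777 Ah
t = delta_Ah / I = 16.777 / 35.95 = 0.4667 hr

0.4667 hr


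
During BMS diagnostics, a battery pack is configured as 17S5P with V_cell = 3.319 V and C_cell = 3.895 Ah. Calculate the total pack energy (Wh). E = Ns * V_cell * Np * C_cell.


V_pack = 17 * 3.319 = 56.423 V
C_pack = 5 * 3.895 = 19.475 Ah
E = V_pack * C_pack = 56.423 * 19.475 = 1099 Wh

1099 Wh


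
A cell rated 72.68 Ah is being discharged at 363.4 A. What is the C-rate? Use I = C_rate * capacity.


Rearranging: C_rate = 363.4 / 72.68 = 5C

5C


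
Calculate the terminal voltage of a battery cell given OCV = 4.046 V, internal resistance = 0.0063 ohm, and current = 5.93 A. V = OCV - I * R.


V = OCV - I*R = 4.046 - 5.93 * 0.0063 = 4.009 V

4.009 V


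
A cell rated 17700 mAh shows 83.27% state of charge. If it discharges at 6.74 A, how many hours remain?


Convert: C_total = 17700 mAh = 17.7 Ah
Step 1: remaining = SOC/100 * C_total = 83.27/100 * 17.7 = 14.739 Ah
Step 2: t = remaining / I = 14.739 / 6.74 = 2.187 hr

2.187 hr


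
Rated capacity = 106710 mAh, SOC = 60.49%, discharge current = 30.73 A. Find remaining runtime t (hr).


Convert: C_total = 106710 mAh = 106.71 Ah
Step 1: remaining = SOC/100 * C_total = 60.49/100 * 106.71 = 64.549 Ah
Step 2: t = remaining / I = 64.549 / 30.73 = 2.101 hr

2.101 hr


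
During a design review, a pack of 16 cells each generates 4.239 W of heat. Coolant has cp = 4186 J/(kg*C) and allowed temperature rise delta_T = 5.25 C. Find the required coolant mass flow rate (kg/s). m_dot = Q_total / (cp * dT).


Q_total = 16 * 4.239 = 67.824 W
m_dot = Q_total / (cp * dT) = 67.824 / (4186 * 5.25) = 0.003086 kg/s

0.003086 kg/s


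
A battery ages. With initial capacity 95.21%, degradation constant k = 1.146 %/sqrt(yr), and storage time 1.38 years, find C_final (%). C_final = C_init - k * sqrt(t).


sqrt(t) = sqrt(1.38) = 1.1747
C_final = 95.21 - 1.146 * 1.1747 = 93.86%

93.86%
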